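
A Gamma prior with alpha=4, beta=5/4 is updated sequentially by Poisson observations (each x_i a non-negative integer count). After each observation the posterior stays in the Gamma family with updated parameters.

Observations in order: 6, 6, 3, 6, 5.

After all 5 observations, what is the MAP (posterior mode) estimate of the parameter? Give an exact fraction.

116/25

obs 1: x=6 → posterior Gamma(10, 9/4)
obs 2: x=6 → posterior Gamma(16, 13/4)
obs 3: x=3 → posterior Gamma(19, 17/4)
obs 4: x=6 → posterior Gamma(25, 21/4)
obs 5: x=5 → posterior Gamma(30, 25/4)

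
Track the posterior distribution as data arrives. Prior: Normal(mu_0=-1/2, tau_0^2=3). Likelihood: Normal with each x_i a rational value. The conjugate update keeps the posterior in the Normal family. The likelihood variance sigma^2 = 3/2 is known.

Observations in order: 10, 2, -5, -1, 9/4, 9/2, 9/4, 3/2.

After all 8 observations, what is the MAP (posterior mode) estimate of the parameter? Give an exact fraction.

obs 1: x=10 → posterior Normal(13/2, 1)
obs 2: x=2 → posterior Normal(47/10, 3/5)
obs 3: x=-5 → posterior Normal(27/14, 3/7)
obs 4: x=-1 → posterior Normal(23/18, 1/3)
obs 5: x=9/4 → posterior Normal(16/11, 3/11)
obs 6: x=9/2 → posterior Normal(25/13, 3/13)
obs 7: x=9/4 → posterior Normal(59/30, 1/5)
obs 8: x=3/2 → posterior Normal(65/34, 3/17)

65/34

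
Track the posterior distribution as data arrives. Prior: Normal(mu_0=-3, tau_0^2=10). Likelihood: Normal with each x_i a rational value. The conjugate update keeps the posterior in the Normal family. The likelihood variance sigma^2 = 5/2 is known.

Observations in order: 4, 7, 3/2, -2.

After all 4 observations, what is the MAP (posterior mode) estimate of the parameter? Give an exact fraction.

obs 1: x=4 → posterior Normal(13/5, 2)
obs 2: x=7 → posterior Normal(41/9, 10/9)
obs 3: x=3/2 → posterior Normal(47/13, 10/13)
obs 4: x=-2 → posterior Normal(39/17, 10/17)

39/17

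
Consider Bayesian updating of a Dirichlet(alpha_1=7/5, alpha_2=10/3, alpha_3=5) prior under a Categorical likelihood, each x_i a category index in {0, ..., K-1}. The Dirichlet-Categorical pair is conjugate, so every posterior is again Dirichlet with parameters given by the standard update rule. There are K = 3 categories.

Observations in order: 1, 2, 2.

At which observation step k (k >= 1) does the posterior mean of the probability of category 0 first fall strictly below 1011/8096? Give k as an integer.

k = 2

obs 1: x=1 → posterior Dirichlet(7/5, 13/3, 5)
obs 2: x=2 → posterior Dirichlet(7/5, 13/3, 6)
obs 3: x=2 → posterior Dirichlet(7/5, 13/3, 7)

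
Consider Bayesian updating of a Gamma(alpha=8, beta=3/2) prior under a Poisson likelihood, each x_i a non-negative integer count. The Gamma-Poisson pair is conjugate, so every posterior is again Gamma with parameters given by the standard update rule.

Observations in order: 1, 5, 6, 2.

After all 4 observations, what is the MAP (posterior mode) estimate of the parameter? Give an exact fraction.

42/11

obs 1: x=1 → posterior Gamma(9, 5/2)
obs 2: x=5 → posterior Gamma(14, 7/2)
obs 3: x=6 → posterior Gamma(20, 9/2)
obs 4: x=2 → posterior Gamma(22, 11/2)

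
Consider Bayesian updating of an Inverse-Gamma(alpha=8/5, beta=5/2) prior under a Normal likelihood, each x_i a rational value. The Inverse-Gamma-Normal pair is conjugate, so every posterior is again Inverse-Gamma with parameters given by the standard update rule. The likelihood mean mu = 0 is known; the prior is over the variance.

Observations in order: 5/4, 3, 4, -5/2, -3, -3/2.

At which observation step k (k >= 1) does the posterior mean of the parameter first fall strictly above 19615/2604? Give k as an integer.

k = 5

obs 1: x=5/4 → posterior Inverse-Gamma(21/10, 105/32)
obs 2: x=3 → posterior Inverse-Gamma(13/5, 249/32)
obs 3: x=4 → posterior Inverse-Gamma(31/10, 505/32)
obs 4: x=-5/2 → posterior Inverse-Gamma(18/5, 605/32)
obs 5: x=-3 → posterior Inverse-Gamma(41/10, 749/32)
obs 6: x=-3/2 → posterior Inverse-Gamma(23/5, 785/32)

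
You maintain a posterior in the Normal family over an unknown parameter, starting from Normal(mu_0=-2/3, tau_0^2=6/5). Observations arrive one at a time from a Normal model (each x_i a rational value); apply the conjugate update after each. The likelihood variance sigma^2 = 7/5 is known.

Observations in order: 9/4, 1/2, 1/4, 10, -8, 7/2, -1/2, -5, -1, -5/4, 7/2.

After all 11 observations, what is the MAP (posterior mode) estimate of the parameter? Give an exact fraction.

125/438

obs 1: x=9/4 → posterior Normal(53/78, 42/65)
obs 2: x=1/2 → posterior Normal(71/114, 42/95)
obs 3: x=1/4 → posterior Normal(8/15, 42/125)
obs 4: x=10 → posterior Normal(220/93, 42/155)
obs 5: x=-8 → posterior Normal(76/111, 42/185)
obs 6: x=7/2 → posterior Normal(139/129, 42/215)
obs 7: x=-1/2 → posterior Normal(130/147, 6/35)
obs 8: x=-5 → posterior Normal(8/33, 42/275)
obs 9: x=-1 → posterior Normal(22/183, 42/305)
obs 10: x=-5/4 → posterior Normal(-1/402, 42/335)
obs 11: x=7/2 → posterior Normal(125/438, 42/365)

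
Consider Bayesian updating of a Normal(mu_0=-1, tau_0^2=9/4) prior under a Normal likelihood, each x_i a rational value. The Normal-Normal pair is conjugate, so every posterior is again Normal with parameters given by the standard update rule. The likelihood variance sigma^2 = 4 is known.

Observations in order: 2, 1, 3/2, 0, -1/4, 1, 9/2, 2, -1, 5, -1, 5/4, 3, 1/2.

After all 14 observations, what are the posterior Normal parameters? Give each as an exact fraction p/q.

obs 1: x=2 → posterior Normal(2/25, 36/25)
obs 2: x=1 → posterior Normal(11/34, 18/17)
obs 3: x=3/2 → posterior Normal(49/86, 36/43)
obs 4: x=0 → posterior Normal(49/104, 9/13)
obs 5: x=-1/4 → posterior Normal(89/244, 36/61)
obs 6: x=1 → posterior Normal(25/56, 18/35)
obs 7: x=9/2 → posterior Normal(287/316, 36/79)
obs 8: x=2 → posterior Normal(359/352, 9/22)
obs 9: x=-1 → posterior Normal(323/388, 36/97)
obs 10: x=5 → posterior Normal(503/424, 18/53)
obs 11: x=-1 → posterior Normal(467/460, 36/115)
obs 12: x=5/4 → posterior Normal(32/31, 9/31)
obs 13: x=3 → posterior Normal(155/133, 36/133)
obs 14: x=1/2 → posterior Normal(319/284, 18/71)

mu_0=319/284, tau_0^2=18/71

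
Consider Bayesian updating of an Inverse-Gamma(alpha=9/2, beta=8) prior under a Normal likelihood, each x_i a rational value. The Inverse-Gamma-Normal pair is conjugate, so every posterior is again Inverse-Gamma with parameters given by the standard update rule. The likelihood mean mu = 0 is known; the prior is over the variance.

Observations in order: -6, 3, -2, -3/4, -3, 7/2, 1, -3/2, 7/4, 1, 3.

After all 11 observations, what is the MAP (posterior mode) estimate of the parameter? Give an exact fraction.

obs 1: x=-6 → posterior Inverse-Gamma(5, 26)
obs 2: x=3 → posterior Inverse-Gamma(11/2, 61/2)
obs 3: x=-2 → posterior Inverse-Gamma(6, 65/2)
obs 4: x=-3/4 → posterior Inverse-Gamma(13/2, 1049/32)
obs 5: x=-3 → posterior Inverse-Gamma(7, 1193/32)
obs 6: x=7/2 → posterior Inverse-Gamma(15/2, 1389/32)
obs 7: x=1 → posterior Inverse-Gamma(8, 1405/32)
obs 8: x=-3/2 → posterior Inverse-Gamma(17/2, 1441/32)
obs 9: x=7/4 → posterior Inverse-Gamma(9, 745/16)
obs 10: x=1 → posterior Inverse-Gamma(19/2, 753/16)
obs 11: x=3 → posterior Inverse-Gamma(10, 825/16)

75/16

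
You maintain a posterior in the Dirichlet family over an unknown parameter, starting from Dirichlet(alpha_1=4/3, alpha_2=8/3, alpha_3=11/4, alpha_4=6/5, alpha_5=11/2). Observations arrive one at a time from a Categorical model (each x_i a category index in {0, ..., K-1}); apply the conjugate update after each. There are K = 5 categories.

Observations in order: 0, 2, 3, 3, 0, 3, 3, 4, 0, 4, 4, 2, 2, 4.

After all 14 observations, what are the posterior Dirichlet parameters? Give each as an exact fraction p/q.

obs 1: x=0 → posterior Dirichlet(7/3, 8/3, 11/4, 6/5, 11/2)
obs 2: x=2 → posterior Dirichlet(7/3, 8/3, 15/4, 6/5, 11/2)
obs 3: x=3 → posterior Dirichlet(7/3, 8/3, 15/4, 11/5, 11/2)
obs 4: x=3 → posterior Dirichlet(7/3, 8/3, 15/4, 16/5, 11/2)
obs 5: x=0 → posterior Dirichlet(10/3, 8/3, 15/4, 16/5, 11/2)
obs 6: x=3 → posterior Dirichlet(10/3, 8/3, 15/4, 21/5, 11/2)
obs 7: x=3 → posterior Dirichlet(10/3, 8/3, 15/4, 26/5, 11/2)
obs 8: x=4 → posterior Dirichlet(10/3, 8/3, 15/4, 26/5, 13/2)
obs 9: x=0 → posterior Dirichlet(13/3, 8/3, 15/4, 26/5, 13/2)
obs 10: x=4 → posterior Dirichlet(13/3, 8/3, 15/4, 26/5, 15/2)
obs 11: x=4 → posterior Dirichlet(13/3, 8/3, 15/4, 26/5, 17/2)
obs 12: x=2 → posterior Dirichlet(13/3, 8/3, 19/4, 26/5, 17/2)
obs 13: x=2 → posterior Dirichlet(13/3, 8/3, 23/4, 26/5, 17/2)
obs 14: x=4 → posterior Dirichlet(13/3, 8/3, 23/4, 26/5, 19/2)

alpha_1=13/3, alpha_2=8/3, alpha_3=23/4, alpha_4=26/5, alpha_5=19/2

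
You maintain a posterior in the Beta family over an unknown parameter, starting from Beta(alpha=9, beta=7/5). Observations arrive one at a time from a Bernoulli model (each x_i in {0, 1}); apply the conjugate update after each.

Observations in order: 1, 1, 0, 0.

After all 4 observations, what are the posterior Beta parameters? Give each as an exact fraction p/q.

obs 1: x=1 → posterior Beta(10, 7/5)
obs 2: x=1 → posterior Beta(11, 7/5)
obs 3: x=0 → posterior Beta(11, 12/5)
obs 4: x=0 → posterior Beta(11, 17/5)

alpha=11, beta=17/5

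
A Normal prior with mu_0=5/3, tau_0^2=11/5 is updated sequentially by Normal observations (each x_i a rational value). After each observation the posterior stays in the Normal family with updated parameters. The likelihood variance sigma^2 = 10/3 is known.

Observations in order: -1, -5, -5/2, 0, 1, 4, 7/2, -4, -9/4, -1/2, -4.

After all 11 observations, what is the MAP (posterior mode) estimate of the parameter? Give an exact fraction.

obs 1: x=-1 → posterior Normal(151/249, 110/83)
obs 2: x=-5 → posterior Normal(-86/87, 55/58)
obs 3: x=-5/2 → posterior Normal(-1183/894, 110/149)
obs 4: x=0 → posterior Normal(-13/12, 55/91)
obs 5: x=1 → posterior Normal(-197/258, 22/43)
obs 6: x=4 → posterior Normal(-193/1488, 55/124)
obs 7: x=7/2 → posterior Normal(250/843, 110/281)
obs 8: x=-4 → posterior Normal(-73/471, 55/157)
obs 9: x=-9/4 → posterior Normal(-1475/4164, 110/347)
obs 10: x=-1/2 → posterior Normal(-1673/4560, 11/38)
obs 11: x=-4 → posterior Normal(-3257/4956, 110/413)

-3257/4956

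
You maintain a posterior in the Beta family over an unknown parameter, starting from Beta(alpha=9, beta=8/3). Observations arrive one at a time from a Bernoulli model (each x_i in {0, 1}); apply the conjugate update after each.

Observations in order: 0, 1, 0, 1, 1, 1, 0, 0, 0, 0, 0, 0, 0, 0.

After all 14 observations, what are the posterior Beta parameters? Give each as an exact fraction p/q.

obs 1: x=0 → posterior Beta(9, 11/3)
obs 2: x=1 → posterior Beta(10, 11/3)
obs 3: x=0 → posterior Beta(10, 14/3)
obs 4: x=1 → posterior Beta(11, 14/3)
obs 5: x=1 → posterior Beta(12, 14/3)
obs 6: x=1 → posterior Beta(13, 14/3)
obs 7: x=0 → posterior Beta(13, 17/3)
obs 8: x=0 → posterior Beta(13, 20/3)
obs 9: x=0 → posterior Beta(13, 23/3)
obs 10: x=0 → posterior Beta(13, 26/3)
obs 11: x=0 → posterior Beta(13, 29/3)
obs 12: x=0 → posterior Beta(13, 32/3)
obs 13: x=0 → posterior Beta(13, 35/3)
obs 14: x=0 → posterior Beta(13, 38/3)

alpha=13, beta=38/3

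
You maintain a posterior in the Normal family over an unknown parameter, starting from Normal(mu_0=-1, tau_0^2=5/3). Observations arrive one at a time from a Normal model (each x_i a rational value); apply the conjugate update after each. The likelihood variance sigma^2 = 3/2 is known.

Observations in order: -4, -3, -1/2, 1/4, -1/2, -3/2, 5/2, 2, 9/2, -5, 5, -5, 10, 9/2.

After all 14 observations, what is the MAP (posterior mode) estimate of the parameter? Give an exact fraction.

obs 1: x=-4 → posterior Normal(-49/19, 15/19)
obs 2: x=-3 → posterior Normal(-79/29, 15/29)
obs 3: x=-1/2 → posterior Normal(-28/13, 5/13)
obs 4: x=1/4 → posterior Normal(-163/98, 15/49)
obs 5: x=-1/2 → posterior Normal(-173/118, 15/59)
obs 6: x=-3/2 → posterior Normal(-203/138, 5/23)
obs 7: x=5/2 → posterior Normal(-153/158, 15/79)
obs 8: x=2 → posterior Normal(-113/178, 15/89)
obs 9: x=9/2 → posterior Normal(-23/198, 5/33)
obs 10: x=-5 → posterior Normal(-123/218, 15/109)
obs 11: x=5 → posterior Normal(-23/238, 15/119)
obs 12: x=-5 → posterior Normal(-41/86, 5/43)
obs 13: x=10 → posterior Normal(77/278, 15/139)
obs 14: x=9/2 → posterior Normal(167/298, 15/149)

167/298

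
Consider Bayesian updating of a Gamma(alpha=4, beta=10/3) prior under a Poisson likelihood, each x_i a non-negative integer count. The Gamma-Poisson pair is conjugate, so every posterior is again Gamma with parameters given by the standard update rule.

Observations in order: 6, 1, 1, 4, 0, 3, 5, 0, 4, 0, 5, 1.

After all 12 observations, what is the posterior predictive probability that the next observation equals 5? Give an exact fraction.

obs 1: x=6 → posterior Gamma(10, 13/3)
obs 2: x=1 → posterior Gamma(11, 16/3)
obs 3: x=1 → posterior Gamma(12, 19/3)
obs 4: x=4 → posterior Gamma(16, 22/3)
obs 5: x=0 → posterior Gamma(16, 25/3)
obs 6: x=3 → posterior Gamma(19, 28/3)
obs 7: x=5 → posterior Gamma(24, 31/3)
obs 8: x=0 → posterior Gamma(24, 34/3)
obs 9: x=4 → posterior Gamma(28, 37/3)
obs 10: x=0 → posterior Gamma(28, 40/3)
obs 11: x=5 → posterior Gamma(33, 43/3)
obs 12: x=1 → posterior Gamma(34, 46/3)

5955634644067629084472462610135417801872030531179139500236341248/118181386580595879976868414312001964434038548836769923458287039207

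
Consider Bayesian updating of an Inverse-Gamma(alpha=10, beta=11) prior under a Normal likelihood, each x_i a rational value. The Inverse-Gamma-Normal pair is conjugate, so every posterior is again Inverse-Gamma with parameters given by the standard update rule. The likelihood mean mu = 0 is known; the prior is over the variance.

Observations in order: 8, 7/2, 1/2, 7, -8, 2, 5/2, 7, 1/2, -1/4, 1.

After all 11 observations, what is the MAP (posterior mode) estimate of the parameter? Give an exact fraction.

1451/176

obs 1: x=8 → posterior Inverse-Gamma(21/2, 43)
obs 2: x=7/2 → posterior Inverse-Gamma(11, 393/8)
obs 3: x=1/2 → posterior Inverse-Gamma(23/2, 197/4)
obs 4: x=7 → posterior Inverse-Gamma(12, 295/4)
obs 5: x=-8 → posterior Inverse-Gamma(25/2, 423/4)
obs 6: x=2 → posterior Inverse-Gamma(13, 431/4)
obs 7: x=5/2 → posterior Inverse-Gamma(27/2, 887/8)
obs 8: x=7 → posterior Inverse-Gamma(14, 1083/8)
obs 9: x=1/2 → posterior Inverse-Gamma(29/2, 271/2)
obs 10: x=-1/4 → posterior Inverse-Gamma(15, 4337/32)
obs 11: x=1 → posterior Inverse-Gamma(31/2, 4353/32)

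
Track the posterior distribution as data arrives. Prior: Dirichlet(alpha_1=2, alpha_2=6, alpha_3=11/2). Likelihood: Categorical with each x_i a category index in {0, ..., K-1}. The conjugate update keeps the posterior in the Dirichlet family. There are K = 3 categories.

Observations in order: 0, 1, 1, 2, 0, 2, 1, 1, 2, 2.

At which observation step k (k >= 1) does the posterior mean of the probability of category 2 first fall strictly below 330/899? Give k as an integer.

k = 2

obs 1: x=0 → posterior Dirichlet(3, 6, 11/2)
obs 2: x=1 → posterior Dirichlet(3, 7, 11/2)
obs 3: x=1 → posterior Dirichlet(3, 8, 11/2)
obs 4: x=2 → posterior Dirichlet(3, 8, 13/2)
obs 5: x=0 → posterior Dirichlet(4, 8, 13/2)
obs 6: x=2 → posterior Dirichlet(4, 8, 15/2)
obs 7: x=1 → posterior Dirichlet(4, 9, 15/2)
obs 8: x=1 → posterior Dirichlet(4, 10, 15/2)
obs 9: x=2 → posterior Dirichlet(4, 10, 17/2)
obs 10: x=2 → posterior Dirichlet(4, 10, 19/2)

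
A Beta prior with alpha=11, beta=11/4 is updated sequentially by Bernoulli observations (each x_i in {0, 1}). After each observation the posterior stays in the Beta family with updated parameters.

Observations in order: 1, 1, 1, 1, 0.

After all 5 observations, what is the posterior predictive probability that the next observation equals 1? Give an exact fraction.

4/5

obs 1: x=1 → posterior Beta(12, 11/4)
obs 2: x=1 → posterior Beta(13, 11/4)
obs 3: x=1 → posterior Beta(14, 11/4)
obs 4: x=1 → posterior Beta(15, 11/4)
obs 5: x=0 → posterior Beta(15, 15/4)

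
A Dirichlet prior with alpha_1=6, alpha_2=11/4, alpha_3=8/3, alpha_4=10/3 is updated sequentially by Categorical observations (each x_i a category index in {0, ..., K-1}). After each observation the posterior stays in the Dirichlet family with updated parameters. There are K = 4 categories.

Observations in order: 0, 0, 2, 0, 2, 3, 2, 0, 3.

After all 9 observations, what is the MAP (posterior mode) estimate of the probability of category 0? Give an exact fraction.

obs 1: x=0 → posterior Dirichlet(7, 11/4, 8/3, 10/3)
obs 2: x=0 → posterior Dirichlet(8, 11/4, 8/3, 10/3)
obs 3: x=2 → posterior Dirichlet(8, 11/4, 11/3, 10/3)
obs 4: x=0 → posterior Dirichlet(9, 11/4, 11/3, 10/3)
obs 5: x=2 → posterior Dirichlet(9, 11/4, 14/3, 10/3)
obs 6: x=3 → posterior Dirichlet(9, 11/4, 14/3, 13/3)
obs 7: x=2 → posterior Dirichlet(9, 11/4, 17/3, 13/3)
obs 8: x=0 → posterior Dirichlet(10, 11/4, 17/3, 13/3)
obs 9: x=3 → posterior Dirichlet(10, 11/4, 17/3, 16/3)

36/79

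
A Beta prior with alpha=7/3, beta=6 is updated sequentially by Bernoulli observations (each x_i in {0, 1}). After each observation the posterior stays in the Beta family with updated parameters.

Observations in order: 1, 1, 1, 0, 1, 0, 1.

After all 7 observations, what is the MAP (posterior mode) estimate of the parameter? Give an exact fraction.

obs 1: x=1 → posterior Beta(10/3, 6)
obs 2: x=1 → posterior Beta(13/3, 6)
obs 3: x=1 → posterior Beta(16/3, 6)
obs 4: x=0 → posterior Beta(16/3, 7)
obs 5: x=1 → posterior Beta(19/3, 7)
obs 6: x=0 → posterior Beta(19/3, 8)
obs 7: x=1 → posterior Beta(22/3, 8)

19/40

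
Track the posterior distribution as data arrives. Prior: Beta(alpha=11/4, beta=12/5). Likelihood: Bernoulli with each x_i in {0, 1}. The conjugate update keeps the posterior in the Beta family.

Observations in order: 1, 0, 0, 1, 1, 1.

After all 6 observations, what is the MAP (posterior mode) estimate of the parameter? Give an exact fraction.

obs 1: x=1 → posterior Beta(15/4, 12/5)
obs 2: x=0 → posterior Beta(15/4, 17/5)
obs 3: x=0 → posterior Beta(15/4, 22/5)
obs 4: x=1 → posterior Beta(19/4, 22/5)
obs 5: x=1 → posterior Beta(23/4, 22/5)
obs 6: x=1 → posterior Beta(27/4, 22/5)

115/183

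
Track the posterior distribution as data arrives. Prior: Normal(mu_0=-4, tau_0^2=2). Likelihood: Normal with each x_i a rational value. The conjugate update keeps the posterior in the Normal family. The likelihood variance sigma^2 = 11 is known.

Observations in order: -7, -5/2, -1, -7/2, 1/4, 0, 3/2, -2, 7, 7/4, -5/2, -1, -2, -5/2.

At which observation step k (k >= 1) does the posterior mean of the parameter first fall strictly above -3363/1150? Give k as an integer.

k = 7

obs 1: x=-7 → posterior Normal(-58/13, 22/13)
obs 2: x=-5/2 → posterior Normal(-21/5, 22/15)
obs 3: x=-1 → posterior Normal(-65/17, 22/17)
obs 4: x=-7/2 → posterior Normal(-72/19, 22/19)
obs 5: x=1/4 → posterior Normal(-143/42, 22/21)
obs 6: x=0 → posterior Normal(-143/46, 22/23)
obs 7: x=3/2 → posterior Normal(-137/50, 22/25)
obs 8: x=-2 → posterior Normal(-145/54, 22/27)
obs 9: x=7 → posterior Normal(-117/58, 22/29)
obs 10: x=7/4 → posterior Normal(-55/31, 22/31)
obs 11: x=-5/2 → posterior Normal(-20/11, 2/3)
obs 12: x=-1 → posterior Normal(-62/35, 22/35)
obs 13: x=-2 → posterior Normal(-66/37, 22/37)
obs 14: x=-5/2 → posterior Normal(-71/39, 22/39)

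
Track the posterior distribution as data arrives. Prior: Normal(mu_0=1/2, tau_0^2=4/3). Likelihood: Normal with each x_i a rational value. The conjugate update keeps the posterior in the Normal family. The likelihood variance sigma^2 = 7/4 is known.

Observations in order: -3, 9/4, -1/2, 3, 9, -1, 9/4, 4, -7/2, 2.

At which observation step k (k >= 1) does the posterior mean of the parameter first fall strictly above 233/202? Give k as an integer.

k = 5

obs 1: x=-3 → posterior Normal(-75/74, 28/37)
obs 2: x=9/4 → posterior Normal(-3/106, 28/53)
obs 3: x=-1/2 → posterior Normal(-19/138, 28/69)
obs 4: x=3 → posterior Normal(77/170, 28/85)
obs 5: x=9 → posterior Normal(365/202, 28/101)
obs 6: x=-1 → posterior Normal(37/26, 28/117)
obs 7: x=9/4 → posterior Normal(405/266, 4/19)
obs 8: x=4 → posterior Normal(533/298, 28/149)
obs 9: x=-7/2 → posterior Normal(421/330, 28/165)
obs 10: x=2 → posterior Normal(485/362, 28/181)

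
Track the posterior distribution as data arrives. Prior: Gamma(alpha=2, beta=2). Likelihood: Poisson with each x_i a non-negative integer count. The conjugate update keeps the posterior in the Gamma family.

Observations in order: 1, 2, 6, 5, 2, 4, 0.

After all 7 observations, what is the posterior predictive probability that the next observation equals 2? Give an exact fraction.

obs 1: x=1 → posterior Gamma(3, 3)
obs 2: x=2 → posterior Gamma(5, 4)
obs 3: x=6 → posterior Gamma(11, 5)
obs 4: x=5 → posterior Gamma(16, 6)
obs 5: x=2 → posterior Gamma(18, 7)
obs 6: x=4 → posterior Gamma(22, 8)
obs 7: x=0 → posterior Gamma(22, 9)

249147038252453641918893/1000000000000000000000000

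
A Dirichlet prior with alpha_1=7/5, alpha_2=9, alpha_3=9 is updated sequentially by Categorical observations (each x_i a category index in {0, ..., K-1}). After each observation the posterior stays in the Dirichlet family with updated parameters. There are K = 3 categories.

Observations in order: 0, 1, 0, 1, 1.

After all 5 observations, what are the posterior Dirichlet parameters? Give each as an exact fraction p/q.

obs 1: x=0 → posterior Dirichlet(12/5, 9, 9)
obs 2: x=1 → posterior Dirichlet(12/5, 10, 9)
obs 3: x=0 → posterior Dirichlet(17/5, 10, 9)
obs 4: x=1 → posterior Dirichlet(17/5, 11, 9)
obs 5: x=1 → posterior Dirichlet(17/5, 12, 9)

alpha_1=17/5, alpha_2=12, alpha_3=9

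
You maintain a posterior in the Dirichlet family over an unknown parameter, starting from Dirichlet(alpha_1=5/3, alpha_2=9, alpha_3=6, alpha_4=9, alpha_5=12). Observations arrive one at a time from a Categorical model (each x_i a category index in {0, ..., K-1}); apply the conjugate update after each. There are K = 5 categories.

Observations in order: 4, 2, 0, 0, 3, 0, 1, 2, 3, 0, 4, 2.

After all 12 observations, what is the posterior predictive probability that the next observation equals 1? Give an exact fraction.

obs 1: x=4 → posterior Dirichlet(5/3, 9, 6, 9, 13)
obs 2: x=2 → posterior Dirichlet(5/3, 9, 7, 9, 13)
obs 3: x=0 → posterior Dirichlet(8/3, 9, 7, 9, 13)
obs 4: x=0 → posterior Dirichlet(11/3, 9, 7, 9, 13)
obs 5: x=3 → posterior Dirichlet(11/3, 9, 7, 10, 13)
obs 6: x=0 → posterior Dirichlet(14/3, 9, 7, 10, 13)
obs 7: x=1 → posterior Dirichlet(14/3, 10, 7, 10, 13)
obs 8: x=2 → posterior Dirichlet(14/3, 10, 8, 10, 13)
obs 9: x=3 → posterior Dirichlet(14/3, 10, 8, 11, 13)
obs 10: x=0 → posterior Dirichlet(17/3, 10, 8, 11, 13)
obs 11: x=4 → posterior Dirichlet(17/3, 10, 8, 11, 14)
obs 12: x=2 → posterior Dirichlet(17/3, 10, 9, 11, 14)

30/149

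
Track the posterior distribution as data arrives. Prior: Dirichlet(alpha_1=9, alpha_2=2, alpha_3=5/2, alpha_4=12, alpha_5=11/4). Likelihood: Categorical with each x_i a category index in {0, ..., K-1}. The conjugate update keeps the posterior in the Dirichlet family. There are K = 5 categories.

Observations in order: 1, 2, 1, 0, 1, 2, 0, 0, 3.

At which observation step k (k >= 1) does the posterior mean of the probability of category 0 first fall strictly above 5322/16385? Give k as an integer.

obs 1: x=1 → posterior Dirichlet(9, 3, 5/2, 12, 11/4)
obs 2: x=2 → posterior Dirichlet(9, 3, 7/2, 12, 11/4)
obs 3: x=1 → posterior Dirichlet(9, 4, 7/2, 12, 11/4)
obs 4: x=0 → posterior Dirichlet(10, 4, 7/2, 12, 11/4)
obs 5: x=1 → posterior Dirichlet(10, 5, 7/2, 12, 11/4)
obs 6: x=2 → posterior Dirichlet(10, 5, 9/2, 12, 11/4)
obs 7: x=0 → posterior Dirichlet(11, 5, 9/2, 12, 11/4)
obs 8: x=0 → posterior Dirichlet(12, 5, 9/2, 12, 11/4)
obs 9: x=3 → posterior Dirichlet(12, 5, 9/2, 13, 11/4)

k = 8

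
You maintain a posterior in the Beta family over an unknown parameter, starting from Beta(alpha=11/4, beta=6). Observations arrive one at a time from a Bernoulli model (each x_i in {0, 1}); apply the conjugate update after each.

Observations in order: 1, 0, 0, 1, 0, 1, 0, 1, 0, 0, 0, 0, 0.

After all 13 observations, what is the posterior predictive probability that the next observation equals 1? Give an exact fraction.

9/29

obs 1: x=1 → posterior Beta(15/4, 6)
obs 2: x=0 → posterior Beta(15/4, 7)
obs 3: x=0 → posterior Beta(15/4, 8)
obs 4: x=1 → posterior Beta(19/4, 8)
obs 5: x=0 → posterior Beta(19/4, 9)
obs 6: x=1 → posterior Beta(23/4, 9)
obs 7: x=0 → posterior Beta(23/4, 10)
obs 8: x=1 → posterior Beta(27/4, 10)
obs 9: x=0 → posterior Beta(27/4, 11)
obs 10: x=0 → posterior Beta(27/4, 12)
obs 11: x=0 → posterior Beta(27/4, 13)
obs 12: x=0 → posterior Beta(27/4, 14)
obs 13: x=0 → posterior Beta(27/4, 15)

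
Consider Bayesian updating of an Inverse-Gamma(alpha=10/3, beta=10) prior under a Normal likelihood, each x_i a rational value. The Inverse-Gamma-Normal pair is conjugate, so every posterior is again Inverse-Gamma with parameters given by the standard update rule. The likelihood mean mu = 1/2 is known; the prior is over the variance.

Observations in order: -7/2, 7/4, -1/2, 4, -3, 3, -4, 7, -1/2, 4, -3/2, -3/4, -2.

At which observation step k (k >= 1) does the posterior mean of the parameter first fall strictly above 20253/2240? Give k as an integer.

obs 1: x=-7/2 → posterior Inverse-Gamma(23/6, 18)
obs 2: x=7/4 → posterior Inverse-Gamma(13/3, 601/32)
obs 3: x=-1/2 → posterior Inverse-Gamma(29/6, 617/32)
obs 4: x=4 → posterior Inverse-Gamma(16/3, 813/32)
obs 5: x=-3 → posterior Inverse-Gamma(35/6, 1009/32)
obs 6: x=3 → posterior Inverse-Gamma(19/3, 1109/32)
obs 7: x=-4 → posterior Inverse-Gamma(41/6, 1433/32)
obs 8: x=7 → posterior Inverse-Gamma(22/3, 2109/32)
obs 9: x=-1/2 → posterior Inverse-Gamma(47/6, 2125/32)
obs 10: x=4 → posterior Inverse-Gamma(25/3, 2321/32)
obs 11: x=-3/2 → posterior Inverse-Gamma(53/6, 2385/32)
obs 12: x=-3/4 → posterior Inverse-Gamma(28/3, 1205/16)
obs 13: x=-2 → posterior Inverse-Gamma(59/6, 1255/16)

k = 8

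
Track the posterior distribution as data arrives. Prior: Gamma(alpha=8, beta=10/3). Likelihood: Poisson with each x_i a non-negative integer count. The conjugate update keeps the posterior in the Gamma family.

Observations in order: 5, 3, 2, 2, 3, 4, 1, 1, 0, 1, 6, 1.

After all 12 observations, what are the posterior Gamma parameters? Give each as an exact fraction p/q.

alpha=37, beta=46/3

obs 1: x=5 → posterior Gamma(13, 13/3)
obs 2: x=3 → posterior Gamma(16, 16/3)
obs 3: x=2 → posterior Gamma(18, 19/3)
obs 4: x=2 → posterior Gamma(20, 22/3)
obs 5: x=3 → posterior Gamma(23, 25/3)
obs 6: x=4 → posterior Gamma(27, 28/3)
obs 7: x=1 → posterior Gamma(28, 31/3)
obs 8: x=1 → posterior Gamma(29, 34/3)
obs 9: x=0 → posterior Gamma(29, 37/3)
obs 10: x=1 → posterior Gamma(30, 40/3)
obs 11: x=6 → posterior Gamma(36, 43/3)
obs 12: x=1 → posterior Gamma(37, 46/3)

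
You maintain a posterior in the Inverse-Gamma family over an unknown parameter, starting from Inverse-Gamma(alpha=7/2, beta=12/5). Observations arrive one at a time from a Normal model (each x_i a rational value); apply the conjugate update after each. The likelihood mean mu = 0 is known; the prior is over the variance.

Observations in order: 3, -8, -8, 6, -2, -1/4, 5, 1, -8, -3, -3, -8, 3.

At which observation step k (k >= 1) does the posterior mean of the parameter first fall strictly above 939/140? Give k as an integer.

k = 2

obs 1: x=3 → posterior Inverse-Gamma(4, 69/10)
obs 2: x=-8 → posterior Inverse-Gamma(9/2, 389/10)
obs 3: x=-8 → posterior Inverse-Gamma(5, 709/10)
obs 4: x=6 → posterior Inverse-Gamma(11/2, 889/10)
obs 5: x=-2 → posterior Inverse-Gamma(6, 909/10)
obs 6: x=-1/4 → posterior Inverse-Gamma(13/2, 14549/160)
obs 7: x=5 → posterior Inverse-Gamma(7, 16549/160)
obs 8: x=1 → posterior Inverse-Gamma(15/2, 16629/160)
obs 9: x=-8 → posterior Inverse-Gamma(8, 21749/160)
obs 10: x=-3 → posterior Inverse-Gamma(17/2, 22469/160)
obs 11: x=-3 → posterior Inverse-Gamma(9, 23189/160)
obs 12: x=-8 → posterior Inverse-Gamma(19/2, 28309/160)
obs 13: x=3 → posterior Inverse-Gamma(10, 29029/160)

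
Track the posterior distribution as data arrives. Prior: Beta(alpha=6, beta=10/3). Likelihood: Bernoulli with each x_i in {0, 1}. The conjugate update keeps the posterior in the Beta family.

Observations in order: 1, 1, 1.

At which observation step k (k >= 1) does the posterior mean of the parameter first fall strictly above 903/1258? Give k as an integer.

obs 1: x=1 → posterior Beta(7, 10/3)
obs 2: x=1 → posterior Beta(8, 10/3)
obs 3: x=1 → posterior Beta(9, 10/3)

k = 3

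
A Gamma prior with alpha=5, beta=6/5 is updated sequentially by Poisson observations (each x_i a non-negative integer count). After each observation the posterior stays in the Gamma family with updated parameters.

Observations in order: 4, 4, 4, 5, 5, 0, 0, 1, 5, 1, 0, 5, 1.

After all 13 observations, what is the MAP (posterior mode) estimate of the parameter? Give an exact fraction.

195/71

obs 1: x=4 → posterior Gamma(9, 11/5)
obs 2: x=4 → posterior Gamma(13, 16/5)
obs 3: x=4 → posterior Gamma(17, 21/5)
obs 4: x=5 → posterior Gamma(22, 26/5)
obs 5: x=5 → posterior Gamma(27, 31/5)
obs 6: x=0 → posterior Gamma(27, 36/5)
obs 7: x=0 → posterior Gamma(27, 41/5)
obs 8: x=1 → posterior Gamma(28, 46/5)
obs 9: x=5 → posterior Gamma(33, 51/5)
obs 10: x=1 → posterior Gamma(34, 56/5)
obs 11: x=0 → posterior Gamma(34, 61/5)
obs 12: x=5 → posterior Gamma(39, 66/5)
obs 13: x=1 → posterior Gamma(40, 71/5)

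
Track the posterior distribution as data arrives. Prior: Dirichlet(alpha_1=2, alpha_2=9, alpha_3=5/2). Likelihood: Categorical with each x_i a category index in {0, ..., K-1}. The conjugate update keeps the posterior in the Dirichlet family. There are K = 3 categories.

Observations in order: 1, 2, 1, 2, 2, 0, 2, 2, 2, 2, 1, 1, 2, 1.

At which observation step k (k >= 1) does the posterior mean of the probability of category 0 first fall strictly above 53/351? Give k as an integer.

k = 6

obs 1: x=1 → posterior Dirichlet(2, 10, 5/2)
obs 2: x=2 → posterior Dirichlet(2, 10, 7/2)
obs 3: x=1 → posterior Dirichlet(2, 11, 7/2)
obs 4: x=2 → posterior Dirichlet(2, 11, 9/2)
obs 5: x=2 → posterior Dirichlet(2, 11, 11/2)
obs 6: x=0 → posterior Dirichlet(3, 11, 11/2)
obs 7: x=2 → posterior Dirichlet(3, 11, 13/2)
obs 8: x=2 → posterior Dirichlet(3, 11, 15/2)
obs 9: x=2 → posterior Dirichlet(3, 11, 17/2)
obs 10: x=2 → posterior Dirichlet(3, 11, 19/2)
obs 11: x=1 → posterior Dirichlet(3, 12, 19/2)
obs 12: x=1 → posterior Dirichlet(3, 13, 19/2)
obs 13: x=2 → posterior Dirichlet(3, 13, 21/2)
obs 14: x=1 → posterior Dirichlet(3, 14, 21/2)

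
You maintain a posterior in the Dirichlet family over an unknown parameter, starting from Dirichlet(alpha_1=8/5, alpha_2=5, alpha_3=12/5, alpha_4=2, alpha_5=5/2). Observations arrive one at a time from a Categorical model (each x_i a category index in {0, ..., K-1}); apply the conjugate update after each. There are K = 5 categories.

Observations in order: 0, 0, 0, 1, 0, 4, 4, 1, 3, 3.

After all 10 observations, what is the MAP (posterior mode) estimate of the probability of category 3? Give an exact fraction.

obs 1: x=0 → posterior Dirichlet(13/5, 5, 12/5, 2, 5/2)
obs 2: x=0 → posterior Dirichlet(18/5, 5, 12/5, 2, 5/2)
obs 3: x=0 → posterior Dirichlet(23/5, 5, 12/5, 2, 5/2)
obs 4: x=1 → posterior Dirichlet(23/5, 6, 12/5, 2, 5/2)
obs 5: x=0 → posterior Dirichlet(28/5, 6, 12/5, 2, 5/2)
obs 6: x=4 → posterior Dirichlet(28/5, 6, 12/5, 2, 7/2)
obs 7: x=4 → posterior Dirichlet(28/5, 6, 12/5, 2, 9/2)
obs 8: x=1 → posterior Dirichlet(28/5, 7, 12/5, 2, 9/2)
obs 9: x=3 → posterior Dirichlet(28/5, 7, 12/5, 3, 9/2)
obs 10: x=3 → posterior Dirichlet(28/5, 7, 12/5, 4, 9/2)

6/37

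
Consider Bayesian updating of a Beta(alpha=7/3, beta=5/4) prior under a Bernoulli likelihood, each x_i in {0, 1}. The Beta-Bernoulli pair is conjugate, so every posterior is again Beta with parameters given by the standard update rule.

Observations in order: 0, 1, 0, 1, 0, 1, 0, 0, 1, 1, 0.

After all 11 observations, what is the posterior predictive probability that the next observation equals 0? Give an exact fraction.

87/175

obs 1: x=0 → posterior Beta(7/3, 9/4)
obs 2: x=1 → posterior Beta(10/3, 9/4)
obs 3: x=0 → posterior Beta(10/3, 13/4)
obs 4: x=1 → posterior Beta(13/3, 13/4)
obs 5: x=0 → posterior Beta(13/3, 17/4)
obs 6: x=1 → posterior Beta(16/3, 17/4)
obs 7: x=0 → posterior Beta(16/3, 21/4)
obs 8: x=0 → posterior Beta(16/3, 25/4)
obs 9: x=1 → posterior Beta(19/3, 25/4)
obs 10: x=1 → posterior Beta(22/3, 25/4)
obs 11: x=0 → posterior Beta(22/3, 29/4)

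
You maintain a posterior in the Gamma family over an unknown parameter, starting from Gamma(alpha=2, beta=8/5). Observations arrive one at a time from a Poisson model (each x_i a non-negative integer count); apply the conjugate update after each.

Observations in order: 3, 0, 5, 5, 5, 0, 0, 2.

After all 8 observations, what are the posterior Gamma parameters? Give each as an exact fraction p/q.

obs 1: x=3 → posterior Gamma(5, 13/5)
obs 2: x=0 → posterior Gamma(5, 18/5)
obs 3: x=5 → posterior Gamma(10, 23/5)
obs 4: x=5 → posterior Gamma(15, 28/5)
obs 5: x=5 → posterior Gamma(20, 33/5)
obs 6: x=0 → posterior Gamma(20, 38/5)
obs 7: x=0 → posterior Gamma(20, 43/5)
obs 8: x=2 → posterior Gamma(22, 48/5)

alpha=22, beta=48/5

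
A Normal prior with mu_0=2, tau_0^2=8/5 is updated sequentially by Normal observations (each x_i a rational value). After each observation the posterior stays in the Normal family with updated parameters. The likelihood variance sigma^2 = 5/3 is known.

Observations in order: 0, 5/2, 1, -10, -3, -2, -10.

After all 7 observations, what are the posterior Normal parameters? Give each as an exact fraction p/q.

obs 1: x=0 → posterior Normal(50/49, 40/49)
obs 2: x=5/2 → posterior Normal(110/73, 40/73)
obs 3: x=1 → posterior Normal(134/97, 40/97)
obs 4: x=-10 → posterior Normal(-106/121, 40/121)
obs 5: x=-3 → posterior Normal(-178/145, 8/29)
obs 6: x=-2 → posterior Normal(-226/169, 40/169)
obs 7: x=-10 → posterior Normal(-466/193, 40/193)

mu_0=-466/193, tau_0^2=40/193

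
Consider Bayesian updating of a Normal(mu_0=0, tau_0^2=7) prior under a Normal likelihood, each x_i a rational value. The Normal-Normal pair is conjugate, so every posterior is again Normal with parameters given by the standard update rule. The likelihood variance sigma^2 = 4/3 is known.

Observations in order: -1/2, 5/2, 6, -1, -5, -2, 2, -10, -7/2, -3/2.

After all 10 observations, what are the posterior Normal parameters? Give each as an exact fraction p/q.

obs 1: x=-1/2 → posterior Normal(-21/50, 28/25)
obs 2: x=5/2 → posterior Normal(21/23, 14/23)
obs 3: x=6 → posterior Normal(168/67, 28/67)
obs 4: x=-1 → posterior Normal(147/88, 7/22)
obs 5: x=-5 → posterior Normal(42/109, 28/109)
obs 6: x=-2 → posterior Normal(0, 14/65)
obs 7: x=2 → posterior Normal(42/151, 28/151)
obs 8: x=-10 → posterior Normal(-42/43, 7/43)
obs 9: x=-7/2 → posterior Normal(-483/386, 28/193)
obs 10: x=-3/2 → posterior Normal(-273/214, 14/107)

mu_0=-273/214, tau_0^2=14/107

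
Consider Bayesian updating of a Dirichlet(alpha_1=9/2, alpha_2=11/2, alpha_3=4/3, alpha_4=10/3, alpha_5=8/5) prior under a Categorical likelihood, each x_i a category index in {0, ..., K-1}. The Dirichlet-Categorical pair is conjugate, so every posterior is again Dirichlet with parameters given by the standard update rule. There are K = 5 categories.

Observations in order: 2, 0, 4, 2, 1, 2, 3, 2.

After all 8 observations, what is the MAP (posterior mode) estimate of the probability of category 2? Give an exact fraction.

65/289

obs 1: x=2 → posterior Dirichlet(9/2, 11/2, 7/3, 10/3, 8/5)
obs 2: x=0 → posterior Dirichlet(11/2, 11/2, 7/3, 10/3, 8/5)
obs 3: x=4 → posterior Dirichlet(11/2, 11/2, 7/3, 10/3, 13/5)
obs 4: x=2 → posterior Dirichlet(11/2, 11/2, 10/3, 10/3, 13/5)
obs 5: x=1 → posterior Dirichlet(11/2, 13/2, 10/3, 10/3, 13/5)
obs 6: x=2 → posterior Dirichlet(11/2, 13/2, 13/3, 10/3, 13/5)
obs 7: x=3 → posterior Dirichlet(11/2, 13/2, 13/3, 13/3, 13/5)
obs 8: x=2 → posterior Dirichlet(11/2, 13/2, 16/3, 13/3, 13/5)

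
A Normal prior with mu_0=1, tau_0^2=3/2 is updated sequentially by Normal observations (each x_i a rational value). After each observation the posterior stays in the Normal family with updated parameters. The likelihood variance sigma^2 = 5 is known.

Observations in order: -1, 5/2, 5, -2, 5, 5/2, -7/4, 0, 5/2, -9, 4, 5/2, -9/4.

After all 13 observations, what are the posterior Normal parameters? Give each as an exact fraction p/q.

obs 1: x=-1 → posterior Normal(7/13, 15/13)
obs 2: x=5/2 → posterior Normal(29/32, 15/16)
obs 3: x=5 → posterior Normal(59/38, 15/19)
obs 4: x=-2 → posterior Normal(47/44, 15/22)
obs 5: x=5 → posterior Normal(77/50, 3/5)
obs 6: x=5/2 → posterior Normal(23/14, 15/28)
obs 7: x=-7/4 → posterior Normal(163/124, 15/31)
obs 8: x=0 → posterior Normal(163/136, 15/34)
obs 9: x=5/2 → posterior Normal(193/148, 15/37)
obs 10: x=-9 → posterior Normal(17/32, 3/8)
obs 11: x=4 → posterior Normal(133/172, 15/43)
obs 12: x=5/2 → posterior Normal(163/184, 15/46)
obs 13: x=-9/4 → posterior Normal(34/49, 15/49)

mu_0=34/49, tau_0^2=15/49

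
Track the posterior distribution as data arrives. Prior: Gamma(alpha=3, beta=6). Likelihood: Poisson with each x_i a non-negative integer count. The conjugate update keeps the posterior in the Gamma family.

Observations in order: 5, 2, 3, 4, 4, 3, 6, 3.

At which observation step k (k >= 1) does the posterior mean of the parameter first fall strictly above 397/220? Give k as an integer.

obs 1: x=5 → posterior Gamma(8, 7)
obs 2: x=2 → posterior Gamma(10, 8)
obs 3: x=3 → posterior Gamma(13, 9)
obs 4: x=4 → posterior Gamma(17, 10)
obs 5: x=4 → posterior Gamma(21, 11)
obs 6: x=3 → posterior Gamma(24, 12)
obs 7: x=6 → posterior Gamma(30, 13)
obs 8: x=3 → posterior Gamma(33, 14)

k = 5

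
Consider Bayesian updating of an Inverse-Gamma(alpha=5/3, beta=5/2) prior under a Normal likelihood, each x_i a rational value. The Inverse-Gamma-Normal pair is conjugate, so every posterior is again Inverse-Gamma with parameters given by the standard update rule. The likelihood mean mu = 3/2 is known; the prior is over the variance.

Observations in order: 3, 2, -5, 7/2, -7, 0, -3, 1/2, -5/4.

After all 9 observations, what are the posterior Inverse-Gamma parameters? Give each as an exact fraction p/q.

obs 1: x=3 → posterior Inverse-Gamma(13/6, 29/8)
obs 2: x=2 → posterior Inverse-Gamma(8/3, 15/4)
obs 3: x=-5 → posterior Inverse-Gamma(19/6, 199/8)
obs 4: x=7/2 → posterior Inverse-Gamma(11/3, 215/8)
obs 5: x=-7 → posterior Inverse-Gamma(25/6, 63)
obs 6: x=0 → posterior Inverse-Gamma(14/3, 513/8)
obs 7: x=-3 → posterior Inverse-Gamma(31/6, 297/4)
obs 8: x=1/2 → posterior Inverse-Gamma(17/3, 299/4)
obs 9: x=-5/4 → posterior Inverse-Gamma(37/6, 2513/32)

alpha=37/6, beta=2513/32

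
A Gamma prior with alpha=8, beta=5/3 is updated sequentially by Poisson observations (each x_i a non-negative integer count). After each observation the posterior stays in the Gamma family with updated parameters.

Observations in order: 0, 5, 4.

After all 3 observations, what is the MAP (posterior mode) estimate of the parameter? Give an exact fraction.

obs 1: x=0 → posterior Gamma(8, 8/3)
obs 2: x=5 → posterior Gamma(13, 11/3)
obs 3: x=4 → posterior Gamma(17, 14/3)

24/7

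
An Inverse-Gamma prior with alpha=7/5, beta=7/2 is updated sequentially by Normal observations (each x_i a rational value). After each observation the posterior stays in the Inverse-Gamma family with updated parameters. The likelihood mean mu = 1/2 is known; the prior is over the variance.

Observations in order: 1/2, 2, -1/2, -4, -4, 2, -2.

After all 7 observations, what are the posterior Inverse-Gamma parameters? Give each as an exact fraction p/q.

alpha=49/10, beta=237/8

obs 1: x=1/2 → posterior Inverse-Gamma(19/10, 7/2)
obs 2: x=2 → posterior Inverse-Gamma(12/5, 37/8)
obs 3: x=-1/2 → posterior Inverse-Gamma(29/10, 41/8)
obs 4: x=-4 → posterior Inverse-Gamma(17/5, 61/4)
obs 5: x=-4 → posterior Inverse-Gamma(39/10, 203/8)
obs 6: x=2 → posterior Inverse-Gamma(22/5, 53/2)
obs 7: x=-2 → posterior Inverse-Gamma(49/10, 237/8)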